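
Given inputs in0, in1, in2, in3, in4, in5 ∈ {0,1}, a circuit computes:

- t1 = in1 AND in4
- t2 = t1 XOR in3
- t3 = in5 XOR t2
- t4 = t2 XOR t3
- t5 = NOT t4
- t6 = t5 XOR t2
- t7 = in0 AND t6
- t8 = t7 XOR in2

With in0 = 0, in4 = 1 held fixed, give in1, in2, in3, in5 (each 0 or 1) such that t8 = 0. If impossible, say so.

t8 = t7 XOR in2 must be 0, so t7 and in2 are equal.
Check with in0 = 0, in4 = 1 and in1=0, in2=0, in3=0, in5=0:
t1 = in1 AND in4 = 0 AND 1 = 0
t2 = t1 XOR in3 = 0 XOR 0 = 0
t3 = in5 XOR t2 = 0 XOR 0 = 0
t4 = t2 XOR t3 = 0 XOR 0 = 0
t5 = NOT t4 = NOT 0 = 1
t6 = t5 XOR t2 = 1 XOR 0 = 1
t7 = in0 AND t6 = 0 AND 1 = 0
t8 = t7 XOR in2 = 0 XOR 0 = 0
So t8 = 0.

in1=0, in2=0, in3=0, in5=0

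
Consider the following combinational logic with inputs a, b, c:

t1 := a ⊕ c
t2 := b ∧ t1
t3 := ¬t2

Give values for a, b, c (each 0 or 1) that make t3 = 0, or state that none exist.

t3 = ¬t2 must be 0, so t2 = 1.
t2 = b ∧ t1 must be 1, so both b = 1 and t1 = 1.
Check with a=0, b=1, c=1:
t1 = a ⊕ c = 0 ⊕ 1 = 1
t2 = b ∧ t1 = 1 ∧ 1 = 1
t3 = ¬t2 = ¬1 = 0
So t3 = 0 as required.

a=0, b=1, c=1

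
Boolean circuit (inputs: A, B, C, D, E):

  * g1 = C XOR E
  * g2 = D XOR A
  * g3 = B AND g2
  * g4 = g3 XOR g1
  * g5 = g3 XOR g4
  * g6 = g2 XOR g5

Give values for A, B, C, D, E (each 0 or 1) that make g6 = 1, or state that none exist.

g6 = g2 XOR g5 must be 1, so g2 and g5 differ.
Check with A=1, B=1, C=0, D=1, E=1:
g1 = C XOR E = 0 XOR 1 = 1
g2 = D XOR A = 1 XOR 1 = 0
g3 = B AND g2 = 1 AND 0 = 0
g4 = g3 XOR g1 = 0 XOR 1 = 1
g5 = g3 XOR g4 = 0 XOR 1 = 1
g6 = g2 XOR g5 = 0 XOR 1 = 1
So g6 = 1 as required.

A=1, B=1, C=0, D=1, E=1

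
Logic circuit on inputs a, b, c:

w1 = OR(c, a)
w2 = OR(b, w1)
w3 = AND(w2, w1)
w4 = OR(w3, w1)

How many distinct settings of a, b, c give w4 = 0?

w4 = OR(w3, w1) must be 0, so both w3 = 0 and w1 = 0.
w3 = AND(w2, w1) must be 0, so at least one of w2, w1 is 0.
Enumerating the 8 input combinations, 2 give w4 = 0 and 6 give w4 = 1.

2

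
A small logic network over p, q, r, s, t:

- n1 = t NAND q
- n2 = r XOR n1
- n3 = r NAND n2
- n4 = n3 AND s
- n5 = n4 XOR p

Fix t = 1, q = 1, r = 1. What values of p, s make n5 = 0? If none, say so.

n5 = n4 XOR p must be 0, so n4 and p are equal.
Check with t = 1, q = 1, r = 1 and p=0, s=1:
n1 = t NAND q = 1 NAND 1 = 0
n2 = r XOR n1 = 1 XOR 0 = 1
n3 = r NAND n2 = 1 NAND 1 = 0
n4 = n3 AND s = 0 AND 1 = 0
n5 = n4 XOR p = 0 XOR 0 = 0
So n5 = 0.

p=0, s=1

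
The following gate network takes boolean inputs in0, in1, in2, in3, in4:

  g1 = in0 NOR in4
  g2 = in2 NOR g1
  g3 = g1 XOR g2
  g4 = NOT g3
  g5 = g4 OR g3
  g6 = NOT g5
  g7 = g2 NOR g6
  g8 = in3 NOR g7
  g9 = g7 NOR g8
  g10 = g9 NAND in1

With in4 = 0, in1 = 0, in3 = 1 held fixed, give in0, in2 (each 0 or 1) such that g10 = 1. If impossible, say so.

in0=1, in2=1

Check with in4 = 0, in1 = 0, in3 = 1 and in0=1, in2=1:
g1 = in0 NOR in4 = 1 NOR 0 = 0
g2 = in2 NOR g1 = 1 NOR 0 = 0
g3 = g1 XOR g2 = 0 XOR 0 = 0
g4 = NOT g3 = NOT 0 = 1
g5 = g4 OR g3 = 1 OR 0 = 1
g6 = NOT g5 = NOT 1 = 0
g7 = g2 NOR g6 = 0 NOR 0 = 1
g8 = in3 NOR g7 = 1 NOR 1 = 0
g9 = g7 NOR g8 = 1 NOR 0 = 0
g10 = g9 NAND in1 = 0 NAND 0 = 1
So g10 = 1.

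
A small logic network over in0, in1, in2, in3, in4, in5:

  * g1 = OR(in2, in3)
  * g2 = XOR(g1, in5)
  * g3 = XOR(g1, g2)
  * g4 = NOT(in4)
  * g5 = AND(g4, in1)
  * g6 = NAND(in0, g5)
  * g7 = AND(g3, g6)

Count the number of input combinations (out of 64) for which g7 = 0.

g7 = AND(g3, g6) must be 0, so at least one of g3, g6 is 0.
Enumerating the 64 input combinations, 36 give g7 = 0 and 28 give g7 = 1.

36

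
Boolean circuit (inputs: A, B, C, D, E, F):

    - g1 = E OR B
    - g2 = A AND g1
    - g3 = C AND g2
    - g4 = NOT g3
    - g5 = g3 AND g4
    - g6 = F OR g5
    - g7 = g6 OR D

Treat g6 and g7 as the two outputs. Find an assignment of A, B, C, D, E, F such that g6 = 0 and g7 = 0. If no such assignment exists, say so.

Check with A=1, B=1, C=0, D=0, E=0, F=0:
g1 = E OR B = 0 OR 1 = 1
g2 = A AND g1 = 1 AND 1 = 1
g3 = C AND g2 = 0 AND 1 = 0
g4 = NOT g3 = NOT 0 = 1
g5 = g3 AND g4 = 0 AND 1 = 0
g6 = F OR g5 = 0 OR 0 = 0
g7 = g6 OR D = 0 OR 0 = 0
So g6 = 0 and g7 = 0.

A=1, B=1, C=0, D=0, E=0, F=0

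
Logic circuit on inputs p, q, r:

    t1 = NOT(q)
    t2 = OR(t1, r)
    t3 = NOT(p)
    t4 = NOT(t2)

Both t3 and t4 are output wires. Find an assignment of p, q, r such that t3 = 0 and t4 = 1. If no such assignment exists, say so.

Check with p=1, q=1, r=0:
t1 = NOT(q) = NOT 1 = 0
t2 = OR(t1, r) = OR(0, 0) = 0
t3 = NOT(p) = NOT 1 = 0
t4 = NOT(t2) = NOT 0 = 1
So t3 = 0 and t4 = 1.

p=1, q=1, r=0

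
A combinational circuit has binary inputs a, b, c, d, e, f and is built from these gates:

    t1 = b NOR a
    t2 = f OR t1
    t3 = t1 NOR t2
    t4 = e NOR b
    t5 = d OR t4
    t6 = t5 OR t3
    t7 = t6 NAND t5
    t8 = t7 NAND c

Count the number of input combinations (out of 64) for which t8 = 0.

t8 = t7 NAND c must be 0, so both t7 = 1 and c = 1.
t7 = t6 NAND t5 must be 1, so at least one of t6, t5 is 0.
Enumerating the 64 input combinations, 12 give t8 = 0 and 52 give t8 = 1.

12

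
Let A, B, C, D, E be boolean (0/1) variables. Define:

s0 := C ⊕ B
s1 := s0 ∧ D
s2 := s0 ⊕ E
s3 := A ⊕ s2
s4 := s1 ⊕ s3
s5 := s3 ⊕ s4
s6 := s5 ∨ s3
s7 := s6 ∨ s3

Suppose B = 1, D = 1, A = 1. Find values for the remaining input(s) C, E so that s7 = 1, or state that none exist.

C=1, E=0

Check with B = 1, D = 1, A = 1 and C=1, E=0:
s0 = C ⊕ B = 1 ⊕ 1 = 0
s1 = s0 ∧ D = 0 ∧ 1 = 0
s2 = s0 ⊕ E = 0 ⊕ 0 = 0
s3 = A ⊕ s2 = 1 ⊕ 0 = 1
s4 = s1 ⊕ s3 = 0 ⊕ 1 = 1
s5 = s3 ⊕ s4 = 1 ⊕ 1 = 0
s6 = s5 ∨ s3 = 0 ∨ 1 = 1
s7 = s6 ∨ s3 = 1 ∨ 1 = 1
So s7 = 1.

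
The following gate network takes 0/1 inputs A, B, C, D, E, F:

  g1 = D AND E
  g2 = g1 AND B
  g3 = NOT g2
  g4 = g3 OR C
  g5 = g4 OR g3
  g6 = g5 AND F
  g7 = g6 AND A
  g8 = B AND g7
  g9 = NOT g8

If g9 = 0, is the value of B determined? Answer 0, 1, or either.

g9 = NOT g8 must be 0, so g8 = 1.
Every assignment with g9 = 0 has B = 1; there are 7 such assignment(s).

1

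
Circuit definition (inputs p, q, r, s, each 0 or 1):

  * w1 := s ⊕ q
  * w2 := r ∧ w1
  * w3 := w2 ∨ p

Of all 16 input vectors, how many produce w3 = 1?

10

w3 = w2 ∨ p must be 1, so at least one of w2, p is 1.
Enumerating the 16 input combinations, 10 give w3 = 1 and 6 give w3 = 0.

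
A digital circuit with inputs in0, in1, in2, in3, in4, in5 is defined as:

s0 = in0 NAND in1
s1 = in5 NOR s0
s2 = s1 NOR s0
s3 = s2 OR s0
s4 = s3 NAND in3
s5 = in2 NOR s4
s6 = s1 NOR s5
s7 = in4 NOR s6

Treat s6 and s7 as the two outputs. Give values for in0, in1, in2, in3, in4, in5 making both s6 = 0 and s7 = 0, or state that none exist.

Check with in0=1, in1=0, in2=0, in3=1, in4=1, in5=0:
s0 = in0 NAND in1 = 1 NAND 0 = 1
s1 = in5 NOR s0 = 0 NOR 1 = 0
s2 = s1 NOR s0 = 0 NOR 1 = 0
s3 = s2 OR s0 = 0 OR 1 = 1
s4 = s3 NAND in3 = 1 NAND 1 = 0
s5 = in2 NOR s4 = 0 NOR 0 = 1
s6 = s1 NOR s5 = 0 NOR 1 = 0
s7 = in4 NOR s6 = 1 NOR 0 = 0
So s6 = 0 and s7 = 0.

in0=1, in1=0, in2=0, in3=1, in4=1, in5=0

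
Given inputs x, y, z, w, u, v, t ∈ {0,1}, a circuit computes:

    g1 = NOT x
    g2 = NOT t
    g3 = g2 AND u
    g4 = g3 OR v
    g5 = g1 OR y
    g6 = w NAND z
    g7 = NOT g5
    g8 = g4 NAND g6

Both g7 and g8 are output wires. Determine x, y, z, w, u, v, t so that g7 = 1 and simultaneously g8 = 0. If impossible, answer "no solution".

x=1 y=0 z=0 w=0 u=1 v=1 t=0

Check with x=1 y=0 z=0 w=0 u=1 v=1 t=0:
g1 = NOT x = NOT 1 = 0
g2 = NOT t = NOT 0 = 1
g3 = g2 AND u = 1 AND 1 = 1
g4 = g3 OR v = 1 OR 1 = 1
g5 = g1 OR y = 0 OR 0 = 0
g6 = w NAND z = 0 NAND 0 = 1
g7 = NOT g5 = NOT 0 = 1
g8 = g4 NAND g6 = 1 NAND 1 = 0
So g7 = 1 and g8 = 0.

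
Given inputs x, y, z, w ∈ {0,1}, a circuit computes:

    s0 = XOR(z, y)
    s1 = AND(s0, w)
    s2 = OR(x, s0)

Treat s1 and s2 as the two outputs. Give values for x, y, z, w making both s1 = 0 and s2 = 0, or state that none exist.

Check with x=0, y=1, z=1, w=1:
s0 = XOR(z, y) = XOR(1, 1) = 0
s1 = AND(s0, w) = AND(0, 1) = 0
s2 = OR(x, s0) = OR(0, 0) = 0
So s1 = 0 and s2 = 0.

x=0, y=1, z=1, w=1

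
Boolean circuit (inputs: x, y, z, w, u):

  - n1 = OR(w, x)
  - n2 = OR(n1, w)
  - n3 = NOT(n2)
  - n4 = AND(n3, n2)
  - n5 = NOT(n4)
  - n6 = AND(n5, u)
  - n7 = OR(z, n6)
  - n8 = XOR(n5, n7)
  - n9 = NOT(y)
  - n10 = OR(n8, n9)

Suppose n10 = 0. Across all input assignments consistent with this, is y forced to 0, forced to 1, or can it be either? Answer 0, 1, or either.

n10 = OR(n8, n9) must be 0, so both n8 = 0 and n9 = 0.
n8 = XOR(n5, n7) must be 0, so n5 and n7 are equal.
n9 = NOT(y) must be 0, so y = 1.
Every assignment with n10 = 0 has y = 1; there are 12 such assignment(s).

1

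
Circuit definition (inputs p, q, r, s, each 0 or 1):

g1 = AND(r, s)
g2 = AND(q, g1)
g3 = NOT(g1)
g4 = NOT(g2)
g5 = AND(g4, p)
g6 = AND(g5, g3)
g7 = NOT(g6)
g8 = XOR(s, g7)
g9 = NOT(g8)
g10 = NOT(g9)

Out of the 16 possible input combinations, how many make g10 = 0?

10

g10 = NOT(g9) must be 0, so g9 = 1.
g9 = NOT(g8) must be 1, so g8 = 0.
g8 = XOR(s, g7) must be 0, so s and g7 are equal.
Enumerating the 16 input combinations, 10 give g10 = 0 and 6 give g10 = 1.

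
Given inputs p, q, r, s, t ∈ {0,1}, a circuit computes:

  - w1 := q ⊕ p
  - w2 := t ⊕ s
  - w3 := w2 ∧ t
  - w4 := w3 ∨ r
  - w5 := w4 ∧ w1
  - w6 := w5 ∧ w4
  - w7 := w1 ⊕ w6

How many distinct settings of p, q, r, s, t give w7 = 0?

26

w7 = w1 ⊕ w6 must be 0, so w1 and w6 are equal.
Enumerating the 32 input combinations, 26 give w7 = 0 and 6 give w7 = 1.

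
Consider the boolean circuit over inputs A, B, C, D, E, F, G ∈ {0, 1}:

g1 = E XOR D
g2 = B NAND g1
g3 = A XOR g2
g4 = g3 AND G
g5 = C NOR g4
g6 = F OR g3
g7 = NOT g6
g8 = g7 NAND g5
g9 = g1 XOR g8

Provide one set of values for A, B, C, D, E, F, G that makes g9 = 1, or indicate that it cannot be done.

A=1 B=0 C=1 D=1 E=1 F=1 G=1

Check with A=1 B=0 C=1 D=1 E=1 F=1 G=1:
g1 = E XOR D = 1 XOR 1 = 0
g2 = B NAND g1 = 0 NAND 0 = 1
g3 = A XOR g2 = 1 XOR 1 = 0
g4 = g3 AND G = 0 AND 1 = 0
g5 = C NOR g4 = 1 NOR 0 = 0
g6 = F OR g3 = 1 OR 0 = 1
g7 = NOT g6 = NOT 1 = 0
g8 = g7 NAND g5 = 0 NAND 0 = 1
g9 = g1 XOR g8 = 0 XOR 1 = 1
So g9 = 1 as required.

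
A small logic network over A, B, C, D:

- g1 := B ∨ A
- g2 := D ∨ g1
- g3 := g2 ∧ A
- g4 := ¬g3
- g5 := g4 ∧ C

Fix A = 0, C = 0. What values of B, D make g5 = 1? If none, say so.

no solution exists

With A = 0, C = 0 fixed, none of the 4 settings of B, D give g5 = 1.
For example, with B=1, D=1:
g1 = B ∨ A = 1 ∨ 0 = 1
g2 = D ∨ g1 = 1 ∨ 1 = 1
g3 = g2 ∧ A = 1 ∧ 0 = 0
g4 = ¬g3 = ¬0 = 1
g5 = g4 ∧ C = 1 ∧ 0 = 0
giving g5 = 0 ≠ 1.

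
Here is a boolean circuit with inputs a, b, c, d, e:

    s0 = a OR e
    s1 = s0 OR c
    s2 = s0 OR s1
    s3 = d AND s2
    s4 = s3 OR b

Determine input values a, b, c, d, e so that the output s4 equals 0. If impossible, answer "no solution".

a=0, b=0, c=0, d=0, e=1

s4 = s3 OR b must be 0, so both s3 = 0 and b = 0.
Check with a=0, b=0, c=0, d=0, e=1:
s0 = a OR e = 0 OR 1 = 1
s1 = s0 OR c = 1 OR 0 = 1
s2 = s0 OR s1 = 1 OR 1 = 1
s3 = d AND s2 = 0 AND 1 = 0
s4 = s3 OR b = 0 OR 0 = 0
So s4 = 0 as required.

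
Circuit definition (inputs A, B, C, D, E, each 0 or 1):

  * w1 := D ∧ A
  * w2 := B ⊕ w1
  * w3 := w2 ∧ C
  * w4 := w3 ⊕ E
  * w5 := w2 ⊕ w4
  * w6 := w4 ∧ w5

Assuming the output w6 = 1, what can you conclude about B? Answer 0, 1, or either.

either

Both values of B occur among assignments with w6 = 1:
  B=0: A=0, B=0, C=0, D=0, E=1
  B=1: A=1, B=1, C=0, D=1, E=1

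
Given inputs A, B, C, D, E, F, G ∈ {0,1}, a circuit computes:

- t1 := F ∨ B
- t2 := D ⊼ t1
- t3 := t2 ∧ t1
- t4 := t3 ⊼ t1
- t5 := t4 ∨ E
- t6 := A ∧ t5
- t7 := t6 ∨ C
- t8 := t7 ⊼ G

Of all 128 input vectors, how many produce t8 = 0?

45

t8 = t7 ⊼ G must be 0, so both t7 = 1 and G = 1.
t7 = t6 ∨ C must be 1, so at least one of t6, C is 1.
Enumerating the 128 input combinations, 45 give t8 = 0 and 83 give t8 = 1.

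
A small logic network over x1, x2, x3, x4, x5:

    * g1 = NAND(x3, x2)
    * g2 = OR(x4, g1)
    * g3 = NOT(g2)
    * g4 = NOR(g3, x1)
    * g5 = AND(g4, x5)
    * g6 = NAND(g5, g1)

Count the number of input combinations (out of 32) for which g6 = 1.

26

g6 = NAND(g5, g1) must be 1, so at least one of g5, g1 is 0.
Enumerating the 32 input combinations, 26 give g6 = 1 and 6 give g6 = 0.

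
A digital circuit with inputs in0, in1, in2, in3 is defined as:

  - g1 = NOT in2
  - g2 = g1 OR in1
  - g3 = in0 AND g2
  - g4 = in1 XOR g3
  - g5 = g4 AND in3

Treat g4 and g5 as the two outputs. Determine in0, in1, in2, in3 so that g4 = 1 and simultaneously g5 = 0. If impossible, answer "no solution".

in0=1, in1=0, in2=0, in3=0

Check with in0=1, in1=0, in2=0, in3=0:
g1 = NOT in2 = NOT 0 = 1
g2 = g1 OR in1 = 1 OR 0 = 1
g3 = in0 AND g2 = 1 AND 1 = 1
g4 = in1 XOR g3 = 0 XOR 1 = 1
g5 = g4 AND in3 = 1 AND 0 = 0
So g4 = 1 and g5 = 0.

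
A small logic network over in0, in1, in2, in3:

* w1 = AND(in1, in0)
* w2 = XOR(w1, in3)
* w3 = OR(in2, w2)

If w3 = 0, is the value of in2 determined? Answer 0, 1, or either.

0

w3 = OR(in2, w2) must be 0, so both in2 = 0 and w2 = 0.
w2 = XOR(w1, in3) must be 0, so w1 and in3 are equal.
Every assignment with w3 = 0 has in2 = 0; there are 4 such assignment(s).
  in0=0, in1=0, in2=0, in3=0
  in0=0, in1=1, in2=0, in3=0
  in0=1, in1=0, in2=0, in3=0
  in0=1, in1=1, in2=0, in3=1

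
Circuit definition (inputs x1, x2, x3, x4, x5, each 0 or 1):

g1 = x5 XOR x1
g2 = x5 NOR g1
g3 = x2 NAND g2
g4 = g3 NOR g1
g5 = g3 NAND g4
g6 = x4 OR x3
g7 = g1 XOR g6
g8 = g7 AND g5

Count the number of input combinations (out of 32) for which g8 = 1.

16

g8 = g7 AND g5 must be 1, so both g7 = 1 and g5 = 1.
Enumerating the 32 input combinations, 16 give g8 = 1 and 16 give g8 = 0.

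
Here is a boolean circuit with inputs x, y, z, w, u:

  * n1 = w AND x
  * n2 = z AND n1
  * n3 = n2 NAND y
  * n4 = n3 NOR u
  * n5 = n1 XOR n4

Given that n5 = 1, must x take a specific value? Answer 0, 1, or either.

n5 = n1 XOR n4 must be 1, so n1 and n4 differ.
Every assignment with n5 = 1 has x = 1; there are 7 such assignment(s).

1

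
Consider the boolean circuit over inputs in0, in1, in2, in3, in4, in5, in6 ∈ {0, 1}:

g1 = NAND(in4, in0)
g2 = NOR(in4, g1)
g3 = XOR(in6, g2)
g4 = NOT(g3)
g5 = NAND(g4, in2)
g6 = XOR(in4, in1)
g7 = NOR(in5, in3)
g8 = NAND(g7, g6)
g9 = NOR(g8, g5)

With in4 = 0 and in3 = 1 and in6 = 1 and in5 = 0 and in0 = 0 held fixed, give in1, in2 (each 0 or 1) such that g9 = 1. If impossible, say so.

no solution exists

With in4 = 0 and in3 = 1 and in6 = 1 and in5 = 0 and in0 = 0 fixed, none of the 4 settings of in1, in2 give g9 = 1.
For example, with in1=0, in2=1:
g1 = NAND(in4, in0) = NAND(0, 0) = 1
g2 = NOR(in4, g1) = NOR(0, 1) = 0
g3 = XOR(in6, g2) = XOR(1, 0) = 1
g4 = NOT(g3) = NOT 1 = 0
g5 = NAND(g4, in2) = NAND(0, 1) = 1
g6 = XOR(in4, in1) = XOR(0, 0) = 0
g7 = NOR(in5, in3) = NOR(0, 1) = 0
g8 = NAND(g7, g6) = NAND(0, 0) = 1
g9 = NOR(g8, g5) = NOR(1, 1) = 0
giving g9 = 0 ≠ 1.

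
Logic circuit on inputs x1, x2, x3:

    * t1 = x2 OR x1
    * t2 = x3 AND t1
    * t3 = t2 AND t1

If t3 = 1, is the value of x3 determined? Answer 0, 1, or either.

1

t3 = t2 AND t1 must be 1, so both t2 = 1 and t1 = 1.
t2 = x3 AND t1 must be 1, so both x3 = 1 and t1 = 1.
Every assignment with t3 = 1 has x3 = 1; there are 3 such assignment(s).
  x1=0, x2=1, x3=1
  x1=1, x2=0, x3=1
  x1=1, x2=1, x3=1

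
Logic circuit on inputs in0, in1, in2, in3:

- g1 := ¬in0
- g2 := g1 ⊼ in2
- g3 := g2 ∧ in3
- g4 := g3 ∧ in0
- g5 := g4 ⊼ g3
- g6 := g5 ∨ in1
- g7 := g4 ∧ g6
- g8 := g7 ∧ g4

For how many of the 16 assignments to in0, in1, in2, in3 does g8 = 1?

g8 = g7 ∧ g4 must be 1, so both g7 = 1 and g4 = 1.
Satisfying assignments:
  in0=1, in1=1, in2=0, in3=1
  in0=1, in1=1, in2=1, in3=1

2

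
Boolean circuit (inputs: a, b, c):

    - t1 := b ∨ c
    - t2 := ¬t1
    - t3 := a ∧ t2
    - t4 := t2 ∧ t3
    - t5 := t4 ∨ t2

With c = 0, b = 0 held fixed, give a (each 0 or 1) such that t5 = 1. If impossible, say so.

a=0

Check with c = 0, b = 0 and a=0:
t1 = b ∨ c = 0 ∨ 0 = 0
t2 = ¬t1 = ¬0 = 1
t3 = a ∧ t2 = 0 ∧ 1 = 0
t4 = t2 ∧ t3 = 1 ∧ 0 = 0
t5 = t4 ∨ t2 = 0 ∨ 1 = 1
So t5 = 1.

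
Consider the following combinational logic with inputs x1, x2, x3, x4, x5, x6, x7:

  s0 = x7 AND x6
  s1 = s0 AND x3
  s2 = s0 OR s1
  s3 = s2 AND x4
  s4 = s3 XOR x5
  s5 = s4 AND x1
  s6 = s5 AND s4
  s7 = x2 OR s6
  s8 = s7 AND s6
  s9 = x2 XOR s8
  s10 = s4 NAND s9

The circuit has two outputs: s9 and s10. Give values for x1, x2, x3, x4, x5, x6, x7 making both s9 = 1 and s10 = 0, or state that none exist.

Check with x1=0 x2=1 x3=1 x4=0 x5=1 x6=0 x7=1:
s0 = x7 AND x6 = 1 AND 0 = 0
s1 = s0 AND x3 = 0 AND 1 = 0
s2 = s0 OR s1 = 0 OR 0 = 0
s3 = s2 AND x4 = 0 AND 0 = 0
s4 = s3 XOR x5 = 0 XOR 1 = 1
s5 = s4 AND x1 = 1 AND 0 = 0
s6 = s5 AND s4 = 0 AND 1 = 0
s7 = x2 OR s6 = 1 OR 0 = 1
s8 = s7 AND s6 = 1 AND 0 = 0
s9 = x2 XOR s8 = 1 XOR 0 = 1
s10 = s4 NAND s9 = 1 NAND 1 = 0
So s9 = 1 and s10 = 0.

x1=0 x2=1 x3=1 x4=0 x5=1 x6=0 x7=1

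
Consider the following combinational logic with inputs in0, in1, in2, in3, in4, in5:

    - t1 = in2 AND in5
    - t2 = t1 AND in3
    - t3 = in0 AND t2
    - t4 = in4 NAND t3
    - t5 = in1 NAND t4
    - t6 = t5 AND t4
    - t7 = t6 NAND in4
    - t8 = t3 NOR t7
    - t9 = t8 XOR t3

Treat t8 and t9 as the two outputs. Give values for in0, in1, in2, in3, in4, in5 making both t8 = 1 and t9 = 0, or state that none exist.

Across all 64 input combinations, none give both t8 = 1 and t9 = 0.

no solution exists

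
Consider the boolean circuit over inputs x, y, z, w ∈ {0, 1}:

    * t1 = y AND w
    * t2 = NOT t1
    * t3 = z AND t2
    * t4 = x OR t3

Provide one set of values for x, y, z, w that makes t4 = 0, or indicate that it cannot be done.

t4 = x OR t3 must be 0, so both x = 0 and t3 = 0.
Check with x=0, y=1, z=0, w=1:
t1 = y AND w = 1 AND 1 = 1
t2 = NOT t1 = NOT 1 = 0
t3 = z AND t2 = 0 AND 0 = 0
t4 = x OR t3 = 0 OR 0 = 0
So t4 = 0 as required.

x=0, y=1, z=0, w=1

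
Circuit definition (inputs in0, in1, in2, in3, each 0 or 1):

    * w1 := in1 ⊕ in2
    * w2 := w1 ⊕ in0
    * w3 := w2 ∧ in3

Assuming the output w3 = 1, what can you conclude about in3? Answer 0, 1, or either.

1

w3 = w2 ∧ in3 must be 1, so both w2 = 1 and in3 = 1.
Every assignment with w3 = 1 has in3 = 1; there are 4 such assignment(s).
  in0=0, in1=0, in2=1, in3=1
  in0=0, in1=1, in2=0, in3=1
  in0=1, in1=0, in2=0, in3=1
  in0=1, in1=1, in2=1, in3=1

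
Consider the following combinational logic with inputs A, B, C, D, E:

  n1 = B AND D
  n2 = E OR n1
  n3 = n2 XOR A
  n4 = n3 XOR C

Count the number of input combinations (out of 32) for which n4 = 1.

16

n4 = n3 XOR C must be 1, so n3 and C differ.
Enumerating the 32 input combinations, 16 give n4 = 1 and 16 give n4 = 0.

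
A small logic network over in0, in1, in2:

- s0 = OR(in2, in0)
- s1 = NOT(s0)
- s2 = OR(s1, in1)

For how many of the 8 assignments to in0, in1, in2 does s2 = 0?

3

s2 = OR(s1, in1) must be 0, so both s1 = 0 and in1 = 0.
s1 = NOT(s0) must be 0, so s0 = 1.
Enumerating the 8 input combinations, 3 give s2 = 0 and 5 give s2 = 1.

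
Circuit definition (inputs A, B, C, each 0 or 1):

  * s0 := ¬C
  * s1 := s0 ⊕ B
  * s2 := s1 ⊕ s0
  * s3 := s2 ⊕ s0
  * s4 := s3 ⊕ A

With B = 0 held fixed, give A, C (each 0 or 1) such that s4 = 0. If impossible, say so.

A=1 C=0

Check with B = 0 and A=1, C=0:
s0 = ¬C = ¬0 = 1
s1 = s0 ⊕ B = 1 ⊕ 0 = 1
s2 = s1 ⊕ s0 = 1 ⊕ 1 = 0
s3 = s2 ⊕ s0 = 0 ⊕ 1 = 1
s4 = s3 ⊕ A = 1 ⊕ 1 = 0
So s4 = 0.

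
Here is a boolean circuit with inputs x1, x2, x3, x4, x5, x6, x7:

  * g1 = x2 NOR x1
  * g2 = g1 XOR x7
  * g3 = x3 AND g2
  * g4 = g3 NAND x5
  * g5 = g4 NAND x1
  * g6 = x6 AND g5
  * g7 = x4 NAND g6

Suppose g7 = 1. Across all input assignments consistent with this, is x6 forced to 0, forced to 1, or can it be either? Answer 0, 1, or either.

either

Both values of x6 occur among assignments with g7 = 1:
  x6=0: x1=0, x2=0, x3=0, x4=0, x5=0, x6=0, x7=0
  x6=1: x1=0, x2=0, x3=0, x4=0, x5=0, x6=1, x7=0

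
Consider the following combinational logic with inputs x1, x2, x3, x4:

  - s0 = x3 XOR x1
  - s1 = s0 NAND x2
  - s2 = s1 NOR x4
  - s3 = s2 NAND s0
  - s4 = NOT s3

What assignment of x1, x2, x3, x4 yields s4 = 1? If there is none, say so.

x1=1, x2=1, x3=0, x4=0

Check with x1=1, x2=1, x3=0, x4=0:
s0 = x3 XOR x1 = 0 XOR 1 = 1
s1 = s0 NAND x2 = 1 NAND 1 = 0
s2 = s1 NOR x4 = 0 NOR 0 = 1
s3 = s2 NAND s0 = 1 NAND 1 = 0
s4 = NOT s3 = NOT 0 = 1
So s4 = 1 as required.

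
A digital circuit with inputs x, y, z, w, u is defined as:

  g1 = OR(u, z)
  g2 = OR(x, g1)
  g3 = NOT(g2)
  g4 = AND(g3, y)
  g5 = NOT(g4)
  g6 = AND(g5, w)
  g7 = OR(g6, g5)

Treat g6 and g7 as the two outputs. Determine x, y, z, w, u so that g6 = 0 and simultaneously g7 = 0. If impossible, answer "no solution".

x=0 y=1 z=0 w=0 u=0

Check with x=0 y=1 z=0 w=0 u=0:
g1 = OR(u, z) = OR(0, 0) = 0
g2 = OR(x, g1) = OR(0, 0) = 0
g3 = NOT(g2) = NOT 0 = 1
g4 = AND(g3, y) = AND(1, 1) = 1
g5 = NOT(g4) = NOT 1 = 0
g6 = AND(g5, w) = AND(0, 0) = 0
g7 = OR(g6, g5) = OR(0, 0) = 0
So g6 = 0 and g7 = 0.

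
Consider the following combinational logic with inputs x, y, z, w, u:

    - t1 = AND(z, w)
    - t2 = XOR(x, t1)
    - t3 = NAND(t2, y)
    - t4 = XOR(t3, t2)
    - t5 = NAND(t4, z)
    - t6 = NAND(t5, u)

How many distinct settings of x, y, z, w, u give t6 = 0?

t6 = NAND(t5, u) must be 0, so both t5 = 1 and u = 1.
t5 = NAND(t4, z) must be 1, so at least one of t4, z is 0.
Enumerating the 32 input combinations, 10 give t6 = 0 and 22 give t6 = 1.

10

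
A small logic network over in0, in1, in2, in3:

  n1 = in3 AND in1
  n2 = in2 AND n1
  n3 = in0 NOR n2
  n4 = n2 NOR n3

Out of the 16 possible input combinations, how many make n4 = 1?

7

n4 = n2 NOR n3 must be 1, so both n2 = 0 and n3 = 0.
Enumerating the 16 input combinations, 7 give n4 = 1 and 9 give n4 = 0.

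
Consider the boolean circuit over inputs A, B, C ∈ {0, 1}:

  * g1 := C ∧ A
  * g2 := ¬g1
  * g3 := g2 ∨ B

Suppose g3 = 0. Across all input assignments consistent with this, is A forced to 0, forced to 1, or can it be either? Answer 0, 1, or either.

g3 = g2 ∨ B must be 0, so both g2 = 0 and B = 0.
g2 = ¬g1 must be 0, so g1 = 1.
g1 = C ∧ A must be 1, so both C = 1 and A = 1.
Every assignment with g3 = 0 has A = 1; there are 1 such assignment(s).
  A=1, B=0, C=1

1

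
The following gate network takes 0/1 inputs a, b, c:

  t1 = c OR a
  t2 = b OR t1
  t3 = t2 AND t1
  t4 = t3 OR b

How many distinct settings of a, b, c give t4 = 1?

7

t4 = t3 OR b must be 1, so at least one of t3, b is 1.
Enumerating the 8 input combinations, 7 give t4 = 1 and 1 give t4 = 0.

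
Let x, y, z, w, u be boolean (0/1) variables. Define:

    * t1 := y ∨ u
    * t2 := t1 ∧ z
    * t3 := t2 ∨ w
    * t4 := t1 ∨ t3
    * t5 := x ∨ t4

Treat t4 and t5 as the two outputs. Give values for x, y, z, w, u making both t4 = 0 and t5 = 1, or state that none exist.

x=1, y=0, z=0, w=0, u=0

Check with x=1, y=0, z=0, w=0, u=0:
t1 = y ∨ u = 0 ∨ 0 = 0
t2 = t1 ∧ z = 0 ∧ 0 = 0
t3 = t2 ∨ w = 0 ∨ 0 = 0
t4 = t1 ∨ t3 = 0 ∨ 0 = 0
t5 = x ∨ t4 = 1 ∨ 0 = 1
So t4 = 0 and t5 = 1.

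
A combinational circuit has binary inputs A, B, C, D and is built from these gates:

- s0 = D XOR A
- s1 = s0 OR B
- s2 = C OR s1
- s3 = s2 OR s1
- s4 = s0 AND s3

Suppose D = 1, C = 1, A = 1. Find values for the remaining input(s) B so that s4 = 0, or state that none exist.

B=1

Check with D = 1, C = 1, A = 1 and B=1:
s0 = D XOR A = 1 XOR 1 = 0
s1 = s0 OR B = 0 OR 1 = 1
s2 = C OR s1 = 1 OR 1 = 1
s3 = s2 OR s1 = 1 OR 1 = 1
s4 = s0 AND s3 = 0 AND 1 = 0
So s4 = 0.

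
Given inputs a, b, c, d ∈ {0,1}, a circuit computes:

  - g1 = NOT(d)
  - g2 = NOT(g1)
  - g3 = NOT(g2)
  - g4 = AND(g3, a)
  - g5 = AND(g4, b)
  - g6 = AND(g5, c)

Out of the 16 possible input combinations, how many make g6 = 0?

15

g6 = AND(g5, c) must be 0, so at least one of g5, c is 0.
Enumerating the 16 input combinations, 15 give g6 = 0 and 1 give g6 = 1.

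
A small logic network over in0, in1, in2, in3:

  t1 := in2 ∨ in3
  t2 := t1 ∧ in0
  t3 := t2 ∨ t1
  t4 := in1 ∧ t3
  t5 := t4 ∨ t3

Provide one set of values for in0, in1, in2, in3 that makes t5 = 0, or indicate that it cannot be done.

in0=0 in1=1 in2=0 in3=0

Check with in0=0 in1=1 in2=0 in3=0:
t1 = in2 ∨ in3 = 0 ∨ 0 = 0
t2 = t1 ∧ in0 = 0 ∧ 0 = 0
t3 = t2 ∨ t1 = 0 ∨ 0 = 0
t4 = in1 ∧ t3 = 1 ∧ 0 = 0
t5 = t4 ∨ t3 = 0 ∨ 0 = 0
So t5 = 0 as required.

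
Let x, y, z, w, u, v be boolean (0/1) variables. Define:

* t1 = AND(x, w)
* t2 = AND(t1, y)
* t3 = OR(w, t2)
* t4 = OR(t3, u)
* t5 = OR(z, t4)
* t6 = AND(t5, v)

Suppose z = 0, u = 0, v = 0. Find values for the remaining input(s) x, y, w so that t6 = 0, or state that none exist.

x=0 y=1 w=1

Check with z = 0, u = 0, v = 0 and x=0, y=1, w=1:
t1 = AND(x, w) = AND(0, 1) = 0
t2 = AND(t1, y) = AND(0, 1) = 0
t3 = OR(w, t2) = OR(1, 0) = 1
t4 = OR(t3, u) = OR(1, 0) = 1
t5 = OR(z, t4) = OR(0, 1) = 1
t6 = AND(t5, v) = AND(1, 0) = 0
So t6 = 0.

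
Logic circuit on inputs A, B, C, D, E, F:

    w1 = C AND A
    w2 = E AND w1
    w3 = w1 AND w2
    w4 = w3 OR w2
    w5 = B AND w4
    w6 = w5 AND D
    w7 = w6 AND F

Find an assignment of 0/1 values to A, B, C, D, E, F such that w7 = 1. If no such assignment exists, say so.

w7 = w6 AND F must be 1, so both w6 = 1 and F = 1.
Check with A=1, B=1, C=1, D=1, E=1, F=1:
w1 = C AND A = 1 AND 1 = 1
w2 = E AND w1 = 1 AND 1 = 1
w3 = w1 AND w2 = 1 AND 1 = 1
w4 = w3 OR w2 = 1 OR 1 = 1
w5 = B AND w4 = 1 AND 1 = 1
w6 = w5 AND D = 1 AND 1 = 1
w7 = w6 AND F = 1 AND 1 = 1
So w7 = 1 as required.

A=1, B=1, C=1, D=1, E=1, F=1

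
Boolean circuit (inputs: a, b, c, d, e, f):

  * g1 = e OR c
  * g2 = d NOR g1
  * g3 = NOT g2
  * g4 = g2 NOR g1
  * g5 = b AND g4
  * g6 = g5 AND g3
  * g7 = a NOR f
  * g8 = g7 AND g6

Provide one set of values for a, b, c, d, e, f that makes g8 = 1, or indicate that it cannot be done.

Check with a=0, b=1, c=0, d=1, e=0, f=0:
g1 = e OR c = 0 OR 0 = 0
g2 = d NOR g1 = 1 NOR 0 = 0
g3 = NOT g2 = NOT 0 = 1
g4 = g2 NOR g1 = 0 NOR 0 = 1
g5 = b AND g4 = 1 AND 1 = 1
g6 = g5 AND g3 = 1 AND 1 = 1
g7 = a NOR f = 0 NOR 0 = 1
g8 = g7 AND g6 = 1 AND 1 = 1
So g8 = 1 as required.

a=0, b=1, c=0, d=1, e=0, f=0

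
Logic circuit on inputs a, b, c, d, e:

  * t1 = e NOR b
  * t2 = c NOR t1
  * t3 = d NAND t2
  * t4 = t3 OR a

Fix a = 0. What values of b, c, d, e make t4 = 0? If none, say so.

t4 = t3 OR a must be 0, so both t3 = 0 and a = 0.
Check with a = 0 and b=0, c=0, d=1, e=1:
t1 = e NOR b = 1 NOR 0 = 0
t2 = c NOR t1 = 0 NOR 0 = 1
t3 = d NAND t2 = 1 NAND 1 = 0
t4 = t3 OR a = 0 OR 0 = 0
So t4 = 0.

b=0, c=0, d=1, e=1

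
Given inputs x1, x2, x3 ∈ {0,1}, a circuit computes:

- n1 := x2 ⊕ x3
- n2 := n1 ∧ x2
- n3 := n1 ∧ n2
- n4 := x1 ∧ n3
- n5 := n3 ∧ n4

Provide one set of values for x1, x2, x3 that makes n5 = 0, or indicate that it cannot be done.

n5 = n3 ∧ n4 must be 0, so at least one of n3, n4 is 0.
Check with x1=0 x2=1 x3=1:
n1 = x2 ⊕ x3 = 1 ⊕ 1 = 0
n2 = n1 ∧ x2 = 0 ∧ 1 = 0
n3 = n1 ∧ n2 = 0 ∧ 0 = 0
n4 = x1 ∧ n3 = 0 ∧ 0 = 0
n5 = n3 ∧ n4 = 0 ∧ 0 = 0
So n5 = 0 as required.

x1=0 x2=1 x3=1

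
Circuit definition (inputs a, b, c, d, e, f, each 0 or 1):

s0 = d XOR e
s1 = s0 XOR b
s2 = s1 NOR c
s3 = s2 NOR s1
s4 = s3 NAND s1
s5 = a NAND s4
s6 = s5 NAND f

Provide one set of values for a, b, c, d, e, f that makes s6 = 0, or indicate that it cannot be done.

Check with a=0, b=1, c=0, d=0, e=1, f=1:
s0 = d XOR e = 0 XOR 1 = 1
s1 = s0 XOR b = 1 XOR 1 = 0
s2 = s1 NOR c = 0 NOR 0 = 1
s3 = s2 NOR s1 = 1 NOR 0 = 0
s4 = s3 NAND s1 = 0 NAND 0 = 1
s5 = a NAND s4 = 0 NAND 1 = 1
s6 = s5 NAND f = 1 NAND 1 = 0
So s6 = 0 as required.

a=0, b=1, c=0, d=0, e=1, f=1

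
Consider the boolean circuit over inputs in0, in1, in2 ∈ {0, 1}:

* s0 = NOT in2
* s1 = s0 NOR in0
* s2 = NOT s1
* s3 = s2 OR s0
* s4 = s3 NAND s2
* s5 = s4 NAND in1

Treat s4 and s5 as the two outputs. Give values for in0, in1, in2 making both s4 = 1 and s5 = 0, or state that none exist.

in0=0, in1=1, in2=1

Check with in0=0, in1=1, in2=1:
s0 = NOT in2 = NOT 1 = 0
s1 = s0 NOR in0 = 0 NOR 0 = 1
s2 = NOT s1 = NOT 1 = 0
s3 = s2 OR s0 = 0 OR 0 = 0
s4 = s3 NAND s2 = 0 NAND 0 = 1
s5 = s4 NAND in1 = 1 NAND 1 = 0
So s4 = 1 and s5 = 0.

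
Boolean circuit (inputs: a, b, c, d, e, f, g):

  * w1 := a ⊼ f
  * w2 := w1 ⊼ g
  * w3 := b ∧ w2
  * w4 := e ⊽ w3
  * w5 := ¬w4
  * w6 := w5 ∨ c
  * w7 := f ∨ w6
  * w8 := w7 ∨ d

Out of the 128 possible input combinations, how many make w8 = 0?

w8 = w7 ∨ d must be 0, so both w7 = 0 and d = 0.
Satisfying assignments:
  a=0, b=0, c=0, d=0, e=0, f=0, g=0
  a=0, b=0, c=0, d=0, e=0, f=0, g=1
  a=0, b=1, c=0, d=0, e=0, f=0, g=1
  a=1, b=0, c=0, d=0, e=0, f=0, g=0
  a=1, b=0, c=0, d=0, e=0, f=0, g=1
  a=1, b=1, c=0, d=0, e=0, f=0, g=1

6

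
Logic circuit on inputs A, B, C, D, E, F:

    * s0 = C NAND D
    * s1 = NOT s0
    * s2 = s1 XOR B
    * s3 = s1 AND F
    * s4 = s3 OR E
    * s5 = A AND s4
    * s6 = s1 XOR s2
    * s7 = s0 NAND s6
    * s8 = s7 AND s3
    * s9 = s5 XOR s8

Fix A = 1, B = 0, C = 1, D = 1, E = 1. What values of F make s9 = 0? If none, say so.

s9 = s5 XOR s8 must be 0, so s5 and s8 are equal.
Check with A = 1, B = 0, C = 1, D = 1, E = 1 and F=1:
s0 = C NAND D = 1 NAND 1 = 0
s1 = NOT s0 = NOT 0 = 1
s2 = s1 XOR B = 1 XOR 0 = 1
s3 = s1 AND F = 1 AND 1 = 1
s4 = s3 OR E = 1 OR 1 = 1
s5 = A AND s4 = 1 AND 1 = 1
s6 = s1 XOR s2 = 1 XOR 1 = 0
s7 = s0 NAND s6 = 0 NAND 0 = 1
s8 = s7 AND s3 = 1 AND 1 = 1
s9 = s5 XOR s8 = 1 XOR 1 = 0
So s9 = 0.

F=1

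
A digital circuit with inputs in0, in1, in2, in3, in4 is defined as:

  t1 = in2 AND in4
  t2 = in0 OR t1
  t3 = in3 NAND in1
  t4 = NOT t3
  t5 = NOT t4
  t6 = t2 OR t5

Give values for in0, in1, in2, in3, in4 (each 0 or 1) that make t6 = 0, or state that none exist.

in0=0 in1=1 in2=1 in3=1 in4=0

Check with in0=0 in1=1 in2=1 in3=1 in4=0:
t1 = in2 AND in4 = 1 AND 0 = 0
t2 = in0 OR t1 = 0 OR 0 = 0
t3 = in3 NAND in1 = 1 NAND 1 = 0
t4 = NOT t3 = NOT 0 = 1
t5 = NOT t4 = NOT 1 = 0
t6 = t2 OR t5 = 0 OR 0 = 0
So t6 = 0 as required.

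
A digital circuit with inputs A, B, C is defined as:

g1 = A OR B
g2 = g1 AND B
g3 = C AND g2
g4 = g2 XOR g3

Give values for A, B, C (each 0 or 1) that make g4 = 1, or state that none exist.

Check with A=1, B=1, C=0:
g1 = A OR B = 1 OR 1 = 1
g2 = g1 AND B = 1 AND 1 = 1
g3 = C AND g2 = 0 AND 1 = 0
g4 = g2 XOR g3 = 1 XOR 0 = 1
So g4 = 1 as required.

A=1, B=1, C=0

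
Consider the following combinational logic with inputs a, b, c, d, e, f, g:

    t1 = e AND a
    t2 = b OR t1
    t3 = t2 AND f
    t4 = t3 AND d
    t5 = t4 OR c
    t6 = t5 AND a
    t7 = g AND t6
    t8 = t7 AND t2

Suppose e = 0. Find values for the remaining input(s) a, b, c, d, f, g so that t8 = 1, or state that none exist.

a=1 b=1 c=1 d=0 f=0 g=1

t8 = t7 AND t2 must be 1, so both t7 = 1 and t2 = 1.
Check with e = 0 and a=1, b=1, c=1, d=0, f=0, g=1:
t1 = e AND a = 0 AND 1 = 0
t2 = b OR t1 = 1 OR 0 = 1
t3 = t2 AND f = 1 AND 0 = 0
t4 = t3 AND d = 0 AND 0 = 0
t5 = t4 OR c = 0 OR 1 = 1
t6 = t5 AND a = 1 AND 1 = 1
t7 = g AND t6 = 1 AND 1 = 1
t8 = t7 AND t2 = 1 AND 1 = 1
So t8 = 1.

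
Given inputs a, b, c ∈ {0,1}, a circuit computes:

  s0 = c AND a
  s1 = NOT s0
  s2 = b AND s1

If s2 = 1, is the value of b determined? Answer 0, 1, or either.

1

s2 = b AND s1 must be 1, so both b = 1 and s1 = 1.
s1 = NOT s0 must be 1, so s0 = 0.
s0 = c AND a must be 0, so at least one of c, a is 0.
Every assignment with s2 = 1 has b = 1; there are 3 such assignment(s).
  a=0, b=1, c=0
  a=0, b=1, c=1
  a=1, b=1, c=0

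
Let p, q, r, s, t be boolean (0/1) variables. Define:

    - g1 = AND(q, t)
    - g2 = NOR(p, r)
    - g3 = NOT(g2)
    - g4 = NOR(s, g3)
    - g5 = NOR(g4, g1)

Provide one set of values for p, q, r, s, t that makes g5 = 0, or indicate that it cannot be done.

Check with p=1, q=1, r=0, s=0, t=1:
g1 = AND(q, t) = AND(1, 1) = 1
g2 = NOR(p, r) = NOR(1, 0) = 0
g3 = NOT(g2) = NOT 0 = 1
g4 = NOR(s, g3) = NOR(0, 1) = 0
g5 = NOR(g4, g1) = NOR(0, 1) = 0
So g5 = 0 as required.

p=1, q=1, r=0, s=0, t=1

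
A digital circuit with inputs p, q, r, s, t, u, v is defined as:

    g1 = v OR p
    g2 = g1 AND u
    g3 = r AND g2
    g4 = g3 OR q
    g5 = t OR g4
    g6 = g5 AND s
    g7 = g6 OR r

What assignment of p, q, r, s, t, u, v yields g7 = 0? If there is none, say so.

Check with p=1, q=0, r=0, s=1, t=0, u=1, v=1:
g1 = v OR p = 1 OR 1 = 1
g2 = g1 AND u = 1 AND 1 = 1
g3 = r AND g2 = 0 AND 1 = 0
g4 = g3 OR q = 0 OR 0 = 0
g5 = t OR g4 = 0 OR 0 = 0
g6 = g5 AND s = 0 AND 1 = 0
g7 = g6 OR r = 0 OR 0 = 0
So g7 = 0 as required.

p=1, q=0, r=0, s=1, t=0, u=1, v=1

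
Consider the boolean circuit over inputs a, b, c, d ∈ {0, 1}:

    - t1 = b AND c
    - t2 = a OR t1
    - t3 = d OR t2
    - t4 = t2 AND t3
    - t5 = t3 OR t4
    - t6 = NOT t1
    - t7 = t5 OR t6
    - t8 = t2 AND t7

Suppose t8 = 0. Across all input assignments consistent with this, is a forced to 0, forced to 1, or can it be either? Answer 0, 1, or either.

t8 = t2 AND t7 must be 0, so at least one of t2, t7 is 0.
Every assignment with t8 = 0 has a = 0; there are 6 such assignment(s).

0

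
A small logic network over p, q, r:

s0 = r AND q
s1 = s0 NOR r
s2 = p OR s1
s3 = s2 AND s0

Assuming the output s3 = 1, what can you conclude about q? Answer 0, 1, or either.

1

s3 = s2 AND s0 must be 1, so both s2 = 1 and s0 = 1.
Every assignment with s3 = 1 has q = 1; there are 1 such assignment(s).
  p=1, q=1, r=1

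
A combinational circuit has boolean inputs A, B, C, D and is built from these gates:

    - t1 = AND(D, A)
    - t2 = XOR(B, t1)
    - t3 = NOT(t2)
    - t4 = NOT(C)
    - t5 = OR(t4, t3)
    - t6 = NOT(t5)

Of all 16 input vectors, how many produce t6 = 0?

t6 = NOT(t5) must be 0, so t5 = 1.
t5 = OR(t4, t3) must be 1, so at least one of t4, t3 is 1.
Enumerating the 16 input combinations, 12 give t6 = 0 and 4 give t6 = 1.

12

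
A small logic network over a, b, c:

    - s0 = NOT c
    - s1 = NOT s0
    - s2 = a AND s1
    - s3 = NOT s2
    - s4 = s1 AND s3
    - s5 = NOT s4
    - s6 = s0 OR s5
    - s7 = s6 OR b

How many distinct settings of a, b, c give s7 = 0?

s7 = s6 OR b must be 0, so both s6 = 0 and b = 0.
Enumerating the 8 input combinations, 1 give s7 = 0 and 7 give s7 = 1.

1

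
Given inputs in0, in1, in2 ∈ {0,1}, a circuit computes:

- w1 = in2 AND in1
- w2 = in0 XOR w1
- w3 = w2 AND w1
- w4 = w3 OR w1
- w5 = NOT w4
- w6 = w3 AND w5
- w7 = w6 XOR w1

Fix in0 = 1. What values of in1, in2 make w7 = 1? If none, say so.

in1=1 in2=1

w7 = w6 XOR w1 must be 1, so w6 and w1 differ.
Check with in0 = 1 and in1=1, in2=1:
w1 = in2 AND in1 = 1 AND 1 = 1
w2 = in0 XOR w1 = 1 XOR 1 = 0
w3 = w2 AND w1 = 0 AND 1 = 0
w4 = w3 OR w1 = 0 OR 1 = 1
w5 = NOT w4 = NOT 1 = 0
w6 = w3 AND w5 = 0 AND 0 = 0
w7 = w6 XOR w1 = 0 XOR 1 = 1
So w7 = 1.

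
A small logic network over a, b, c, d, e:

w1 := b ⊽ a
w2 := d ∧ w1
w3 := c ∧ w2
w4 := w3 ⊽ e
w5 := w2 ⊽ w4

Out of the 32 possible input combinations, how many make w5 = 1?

w5 = w2 ⊽ w4 must be 1, so both w2 = 0 and w4 = 0.
w2 = d ∧ w1 must be 0, so at least one of d, w1 is 0.
w4 = w3 ⊽ e must be 0, so at least one of w3, e is 1.
Enumerating the 32 input combinations, 14 give w5 = 1 and 18 give w5 = 0.

14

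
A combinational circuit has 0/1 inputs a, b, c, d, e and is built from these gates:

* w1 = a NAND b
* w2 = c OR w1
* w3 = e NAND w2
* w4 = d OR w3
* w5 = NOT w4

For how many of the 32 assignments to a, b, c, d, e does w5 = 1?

7

w5 = NOT w4 must be 1, so w4 = 0.
Enumerating the 32 input combinations, 7 give w5 = 1 and 25 give w5 = 0.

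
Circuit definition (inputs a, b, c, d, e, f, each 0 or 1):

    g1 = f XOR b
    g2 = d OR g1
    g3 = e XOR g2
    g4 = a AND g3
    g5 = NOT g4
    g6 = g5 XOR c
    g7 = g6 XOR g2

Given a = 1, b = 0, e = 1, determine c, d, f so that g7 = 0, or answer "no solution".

c=0, d=0, f=1

Check with a = 1, b = 0, e = 1 and c=0, d=0, f=1:
g1 = f XOR b = 1 XOR 0 = 1
g2 = d OR g1 = 0 OR 1 = 1
g3 = e XOR g2 = 1 XOR 1 = 0
g4 = a AND g3 = 1 AND 0 = 0
g5 = NOT g4 = NOT 0 = 1
g6 = g5 XOR c = 1 XOR 0 = 1
g7 = g6 XOR g2 = 1 XOR 1 = 0
So g7 = 0.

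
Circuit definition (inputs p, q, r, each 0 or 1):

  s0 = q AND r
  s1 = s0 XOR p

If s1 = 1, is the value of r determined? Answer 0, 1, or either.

Both values of r occur among assignments with s1 = 1:
  r=0: p=1, q=0, r=0
  r=1: p=0, q=1, r=1

either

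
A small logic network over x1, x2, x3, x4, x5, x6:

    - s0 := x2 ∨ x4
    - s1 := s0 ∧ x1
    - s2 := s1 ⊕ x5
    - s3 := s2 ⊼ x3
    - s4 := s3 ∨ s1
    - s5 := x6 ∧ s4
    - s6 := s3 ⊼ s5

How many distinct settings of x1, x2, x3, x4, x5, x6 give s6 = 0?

s6 = s3 ⊼ s5 must be 0, so both s3 = 1 and s5 = 1.
Enumerating the 64 input combinations, 24 give s6 = 0 and 40 give s6 = 1.

24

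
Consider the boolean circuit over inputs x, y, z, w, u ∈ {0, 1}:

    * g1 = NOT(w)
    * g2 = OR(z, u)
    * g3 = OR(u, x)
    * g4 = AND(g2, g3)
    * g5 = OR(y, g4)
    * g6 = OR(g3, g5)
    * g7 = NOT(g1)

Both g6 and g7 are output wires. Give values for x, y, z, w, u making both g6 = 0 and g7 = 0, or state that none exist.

Check with x=0 y=0 z=1 w=0 u=0:
g1 = NOT(w) = NOT 0 = 1
g2 = OR(z, u) = OR(1, 0) = 1
g3 = OR(u, x) = OR(0, 0) = 0
g4 = AND(g2, g3) = AND(1, 0) = 0
g5 = OR(y, g4) = OR(0, 0) = 0
g6 = OR(g3, g5) = OR(0, 0) = 0
g7 = NOT(g1) = NOT 1 = 0
So g6 = 0 and g7 = 0.

x=0 y=0 z=1 w=0 u=0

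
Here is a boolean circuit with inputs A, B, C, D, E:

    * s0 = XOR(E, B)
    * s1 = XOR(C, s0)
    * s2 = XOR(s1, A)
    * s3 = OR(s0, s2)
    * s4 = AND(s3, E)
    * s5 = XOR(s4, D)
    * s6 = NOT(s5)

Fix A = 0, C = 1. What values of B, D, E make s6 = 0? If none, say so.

B=1, D=0, E=1

s6 = NOT(s5) must be 0, so s5 = 1.
Check with A = 0, C = 1 and B=1, D=0, E=1:
s0 = XOR(E, B) = XOR(1, 1) = 0
s1 = XOR(C, s0) = XOR(1, 0) = 1
s2 = XOR(s1, A) = XOR(1, 0) = 1
s3 = OR(s0, s2) = OR(0, 1) = 1
s4 = AND(s3, E) = AND(1, 1) = 1
s5 = XOR(s4, D) = XOR(1, 0) = 1
s6 = NOT(s5) = NOT 1 = 0
So s6 = 0.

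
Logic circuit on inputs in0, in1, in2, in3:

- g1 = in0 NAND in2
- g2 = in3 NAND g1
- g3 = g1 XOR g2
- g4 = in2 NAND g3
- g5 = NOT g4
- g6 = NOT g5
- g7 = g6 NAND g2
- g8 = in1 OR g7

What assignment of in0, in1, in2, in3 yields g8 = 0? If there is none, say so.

in0=0 in1=0 in2=1 in3=0

g8 = in1 OR g7 must be 0, so both in1 = 0 and g7 = 0.
Check with in0=0 in1=0 in2=1 in3=0:
g1 = in0 NAND in2 = 0 NAND 1 = 1
g2 = in3 NAND g1 = 0 NAND 1 = 1
g3 = g1 XOR g2 = 1 XOR 1 = 0
g4 = in2 NAND g3 = 1 NAND 0 = 1
g5 = NOT g4 = NOT 1 = 0
g6 = NOT g5 = NOT 0 = 1
g7 = g6 NAND g2 = 1 NAND 1 = 0
g8 = in1 OR g7 = 0 OR 0 = 0
So g8 = 0 as required.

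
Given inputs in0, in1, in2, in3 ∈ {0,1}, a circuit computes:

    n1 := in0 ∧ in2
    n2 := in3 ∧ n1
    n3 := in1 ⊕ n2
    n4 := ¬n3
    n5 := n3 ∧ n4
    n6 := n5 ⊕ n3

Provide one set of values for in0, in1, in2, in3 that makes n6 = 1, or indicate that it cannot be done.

Check with in0=1, in1=1, in2=1, in3=0:
n1 = in0 ∧ in2 = 1 ∧ 1 = 1
n2 = in3 ∧ n1 = 0 ∧ 1 = 0
n3 = in1 ⊕ n2 = 1 ⊕ 0 = 1
n4 = ¬n3 = ¬1 = 0
n5 = n3 ∧ n4 = 1 ∧ 0 = 0
n6 = n5 ⊕ n3 = 0 ⊕ 1 = 1
So n6 = 1 as required.

in0=1, in1=1, in2=1, in3=0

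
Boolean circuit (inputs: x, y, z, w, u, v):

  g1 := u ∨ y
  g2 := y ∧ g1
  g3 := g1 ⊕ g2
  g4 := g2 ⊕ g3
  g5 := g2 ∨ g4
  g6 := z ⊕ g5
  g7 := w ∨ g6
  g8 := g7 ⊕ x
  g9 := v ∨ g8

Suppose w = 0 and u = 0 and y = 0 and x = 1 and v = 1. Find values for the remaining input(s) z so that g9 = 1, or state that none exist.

g9 = v ∨ g8 must be 1, so at least one of v, g8 is 1.
Check with w = 0 and u = 0 and y = 0 and x = 1 and v = 1 and z=1:
g1 = u ∨ y = 0 ∨ 0 = 0
g2 = y ∧ g1 = 0 ∧ 0 = 0
g3 = g1 ⊕ g2 = 0 ⊕ 0 = 0
g4 = g2 ⊕ g3 = 0 ⊕ 0 = 0
g5 = g2 ∨ g4 = 0 ∨ 0 = 0
g6 = z ⊕ g5 = 1 ⊕ 0 = 1
g7 = w ∨ g6 = 0 ∨ 1 = 1
g8 = g7 ⊕ x = 1 ⊕ 1 = 0
g9 = v ∨ g8 = 1 ∨ 0 = 1
So g9 = 1.

z=1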